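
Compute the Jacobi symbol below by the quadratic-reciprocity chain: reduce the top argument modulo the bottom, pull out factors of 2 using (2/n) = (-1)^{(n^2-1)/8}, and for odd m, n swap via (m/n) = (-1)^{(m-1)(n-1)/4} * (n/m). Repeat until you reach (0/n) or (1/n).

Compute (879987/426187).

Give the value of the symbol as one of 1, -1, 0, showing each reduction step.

-1

(879987/426187) = (27613/426187)   [reduce mod 426187]
reciprocity: (27613/426187) = +1·(426187/27613) since 27613 mod 4 = 1, 426187 mod 4 = 3; sign now +1
(426187/27613) = (11992/27613)   [reduce mod 27613]
11992 = 2^3·1499; (2/27613) = -1 since 27613 mod 8 = 5, so (11992/27613) = (-1)^3·(1499/27613); sign now -1
reciprocity: (1499/27613) = +1·(27613/1499) since 1499 mod 4 = 3, 27613 mod 4 = 1; sign now -1
(27613/1499) = (631/1499)   [reduce mod 1499]
reciprocity: (631/1499) = -1·(1499/631) since 631 mod 4 = 3, 1499 mod 4 = 3; sign now +1
(1499/631) = (237/631)   [reduce mod 631]
reciprocity: (237/631) = +1·(631/237) since 237 mod 4 = 1, 631 mod 4 = 3; sign now +1
(631/237) = (157/237)   [reduce mod 237]
reciprocity: (157/237) = +1·(237/157) since 157 mod 4 = 1, 237 mod 4 = 1; sign now +1
(237/157) = (80/157)   [reduce mod 157]
80 = 2^4·5; (2/157) = -1 since 157 mod 8 = 5, so (80/157) = (-1)^4·(5/157); sign now +1
reciprocity: (5/157) = +1·(157/5) since 5 mod 4 = 1, 157 mod 4 = 1; sign now +1
(157/5) = (2/5)   [reduce mod 5]
2 = 2^1·1; (2/5) = -1 since 5 mod 8 = 5, so (2/5) = (-1)^1·(1/5); sign now -1
(1/5) = 1; final value = sign = -1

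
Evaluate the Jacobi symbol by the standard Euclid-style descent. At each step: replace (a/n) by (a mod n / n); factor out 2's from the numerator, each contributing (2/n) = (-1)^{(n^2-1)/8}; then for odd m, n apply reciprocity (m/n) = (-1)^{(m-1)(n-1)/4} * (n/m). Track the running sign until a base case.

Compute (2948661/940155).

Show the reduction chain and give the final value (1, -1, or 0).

(2948661/940155): 2948661 mod 940155 = 128196, so (2948661/940155) = (128196/940155)
factor out 2^2: 128196 = 2^2·32049; with 940155 mod 8 = 3, (2/940155) = -1; sign now +1; continue with (32049/940155)
flip (32049/940155) -> (940155/32049): both odd, 32049 mod 4 = 1, 940155 mod 4 = 3, so the flip contributes +1; sign now +1
(940155/32049): 940155 mod 32049 = 10734, so (940155/32049) = (10734/32049)
factor out 2^1: 10734 = 2^1·5367; with 32049 mod 8 = 1, (2/32049) = +1; sign now +1; continue with (5367/32049)
flip (5367/32049) -> (32049/5367): both odd, 5367 mod 4 = 3, 32049 mod 4 = 1, so the flip contributes +1; sign now +1
(32049/5367): 32049 mod 5367 = 5214, so (32049/5367) = (5214/5367)
factor out 2^1: 5214 = 2^1·2607; with 5367 mod 8 = 7, (2/5367) = +1; sign now +1; continue with (2607/5367)
flip (2607/5367) -> (5367/2607): both odd, 2607 mod 4 = 3, 5367 mod 4 = 3, so the flip contributes -1; sign now -1
(5367/2607): 5367 mod 2607 = 153, so (5367/2607) = (153/2607)
flip (153/2607) -> (2607/153): both odd, 153 mod 4 = 1, 2607 mod 4 = 3, so the flip contributes +1; sign now -1
(2607/153): 2607 mod 153 = 6, so (2607/153) = (6/153)
factor out 2^1: 6 = 2^1·3; with 153 mod 8 = 1, (2/153) = +1; sign now -1; continue with (3/153)
flip (3/153) -> (153/3): both odd, 3 mod 4 = 3, 153 mod 4 = 1, so the flip contributes +1; sign now -1
(153/3): 153 mod 3 = 0, so (153/3) = (0/3)
reached (0/3); gcd(a, n) > 1, so (0/3) = 0 and the symbol is 0

0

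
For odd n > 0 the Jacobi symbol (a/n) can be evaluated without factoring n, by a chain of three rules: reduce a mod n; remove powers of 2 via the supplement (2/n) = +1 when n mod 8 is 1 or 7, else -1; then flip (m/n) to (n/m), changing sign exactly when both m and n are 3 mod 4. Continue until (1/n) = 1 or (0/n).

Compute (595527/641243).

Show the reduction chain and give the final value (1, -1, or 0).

-1

flip (595527/641243) -> (641243/595527): both odd, 595527 mod 4 = 3, 641243 mod 4 = 3, so the flip contributes -1; sign now -1
(641243/595527): 641243 mod 595527 = 45716, so (641243/595527) = (45716/595527)
factor out 2^2: 45716 = 2^2·11429; with 595527 mod 8 = 7, (2/595527) = +1; sign now -1; continue with (11429/595527)
flip (11429/595527) -> (595527/11429): both odd, 11429 mod 4 = 1, 595527 mod 4 = 3, so the flip contributes +1; sign now -1
(595527/11429): 595527 mod 11429 = 1219, so (595527/11429) = (1219/11429)
flip (1219/11429) -> (11429/1219): both odd, 1219 mod 4 = 3, 11429 mod 4 = 1, so the flip contributes +1; sign now -1
(11429/1219): 11429 mod 1219 = 458, so (11429/1219) = (458/1219)
factor out 2^1: 458 = 2^1·229; with 1219 mod 8 = 3, (2/1219) = -1; sign now +1; continue with (229/1219)
flip (229/1219) -> (1219/229): both odd, 229 mod 4 = 1, 1219 mod 4 = 3, so the flip contributes +1; sign now +1
(1219/229): 1219 mod 229 = 74, so (1219/229) = (74/229)
factor out 2^1: 74 = 2^1·37; with 229 mod 8 = 5, (2/229) = -1; sign now -1; continue with (37/229)
flip (37/229) -> (229/37): both odd, 37 mod 4 = 1, 229 mod 4 = 1, so the flip contributes +1; sign now -1
(229/37): 229 mod 37 = 7, so (229/37) = (7/37)
flip (7/37) -> (37/7): both odd, 7 mod 4 = 3, 37 mod 4 = 1, so the flip contributes +1; sign now -1
(37/7): 37 mod 7 = 2, so (37/7) = (2/7)
factor out 2^1: 2 = 2^1·1; with 7 mod 8 = 7, (2/7) = +1; sign now -1; continue with (1/7)
reached (1/7) = 1, so the symbol is -1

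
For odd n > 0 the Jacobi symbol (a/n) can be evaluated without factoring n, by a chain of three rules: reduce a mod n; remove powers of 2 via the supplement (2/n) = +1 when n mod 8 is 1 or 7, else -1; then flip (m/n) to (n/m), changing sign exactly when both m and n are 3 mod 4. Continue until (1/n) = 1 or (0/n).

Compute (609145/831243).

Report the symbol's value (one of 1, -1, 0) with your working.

1

flip (609145/831243) -> (831243/609145): both odd, 609145 mod 4 = 1, 831243 mod 4 = 3, so the flip contributes +1; sign now +1
(831243/609145): 831243 mod 609145 = 222098, so (831243/609145) = (222098/609145)
factor out 2^1: 222098 = 2^1·111049; with 609145 mod 8 = 1, (2/609145) = +1; sign now +1; continue with (111049/609145)
flip (111049/609145) -> (609145/111049): both odd, 111049 mod 4 = 1, 609145 mod 4 = 1, so the flip contributes +1; sign now +1
(609145/111049): 609145 mod 111049 = 53900, so (609145/111049) = (53900/111049)
factor out 2^2: 53900 = 2^2·13475; with 111049 mod 8 = 1, (2/111049) = +1; sign now +1; continue with (13475/111049)
flip (13475/111049) -> (111049/13475): both odd, 13475 mod 4 = 3, 111049 mod 4 = 1, so the flip contributes +1; sign now +1
(111049/13475): 111049 mod 13475 = 3249, so (111049/13475) = (3249/13475)
flip (3249/13475) -> (13475/3249): both odd, 3249 mod 4 = 1, 13475 mod 4 = 3, so the flip contributes +1; sign now +1
(13475/3249): 13475 mod 3249 = 479, so (13475/3249) = (479/3249)
flip (479/3249) -> (3249/479): both odd, 479 mod 4 = 3, 3249 mod 4 = 1, so the flip contributes +1; sign now +1
(3249/479): 3249 mod 479 = 375, so (3249/479) = (375/479)
flip (375/479) -> (479/375): both odd, 375 mod 4 = 3, 479 mod 4 = 3, so the flip contributes -1; sign now -1
(479/375): 479 mod 375 = 104, so (479/375) = (104/375)
factor out 2^3: 104 = 2^3·13; with 375 mod 8 = 7, (2/375) = +1; sign now -1; continue with (13/375)
flip (13/375) -> (375/13): both odd, 13 mod 4 = 1, 375 mod 4 = 3, so the flip contributes +1; sign now -1
(375/13): 375 mod 13 = 11, so (375/13) = (11/13)
flip (11/13) -> (13/11): both odd, 11 mod 4 = 3, 13 mod 4 = 1, so the flip contributes +1; sign now -1
(13/11): 13 mod 11 = 2, so (13/11) = (2/11)
factor out 2^1: 2 = 2^1·1; with 11 mod 8 = 3, (2/11) = -1; sign now +1; continue with (1/11)
reached (1/11) = 1, so the symbol is +1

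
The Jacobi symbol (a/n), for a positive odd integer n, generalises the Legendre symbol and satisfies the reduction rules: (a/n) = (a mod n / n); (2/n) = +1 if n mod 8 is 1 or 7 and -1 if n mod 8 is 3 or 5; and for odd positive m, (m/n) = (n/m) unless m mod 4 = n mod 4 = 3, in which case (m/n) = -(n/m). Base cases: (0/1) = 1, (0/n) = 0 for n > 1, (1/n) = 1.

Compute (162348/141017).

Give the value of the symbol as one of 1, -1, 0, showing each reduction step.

(162348/141017): 162348 mod 141017 = 21331, so (162348/141017) = (21331/141017)
flip (21331/141017) -> (141017/21331): both odd, 21331 mod 4 = 3, 141017 mod 4 = 1, so the flip contributes +1; sign now +1
(141017/21331): 141017 mod 21331 = 13031, so (141017/21331) = (13031/21331)
flip (13031/21331) -> (21331/13031): both odd, 13031 mod 4 = 3, 21331 mod 4 = 3, so the flip contributes -1; sign now -1
(21331/13031): 21331 mod 13031 = 8300, so (21331/13031) = (8300/13031)
factor out 2^2: 8300 = 2^2·2075; with 13031 mod 8 = 7, (2/13031) = +1; sign now -1; continue with (2075/13031)
flip (2075/13031) -> (13031/2075): both odd, 2075 mod 4 = 3, 13031 mod 4 = 3, so the flip contributes -1; sign now +1
(13031/2075): 13031 mod 2075 = 581, so (13031/2075) = (581/2075)
flip (581/2075) -> (2075/581): both odd, 581 mod 4 = 1, 2075 mod 4 = 3, so the flip contributes +1; sign now +1
(2075/581): 2075 mod 581 = 332, so (2075/581) = (332/581)
factor out 2^2: 332 = 2^2·83; with 581 mod 8 = 5, (2/581) = -1; sign now +1; continue with (83/581)
flip (83/581) -> (581/83): both odd, 83 mod 4 = 3, 581 mod 4 = 1, so the flip contributes +1; sign now +1
(581/83): 581 mod 83 = 0, so (581/83) = (0/83)
reached (0/83); gcd(a, n) > 1, so (0/83) = 0 and the symbol is 0

0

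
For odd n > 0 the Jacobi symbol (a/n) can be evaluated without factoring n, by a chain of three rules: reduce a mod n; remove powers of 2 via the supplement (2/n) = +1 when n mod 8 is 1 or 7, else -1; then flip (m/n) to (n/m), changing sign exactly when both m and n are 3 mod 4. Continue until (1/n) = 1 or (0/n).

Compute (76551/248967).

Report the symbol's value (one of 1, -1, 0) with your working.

0

reciprocity: (76551/248967) = -1·(248967/76551) since 76551 mod 4 = 3, 248967 mod 4 = 3; sign now -1
(248967/76551) = (19314/76551)   [reduce mod 76551]
19314 = 2^1·9657; (2/76551) = +1 since 76551 mod 8 = 7, so (19314/76551) = (+1)^1·(9657/76551); sign now -1
reciprocity: (9657/76551) = +1·(76551/9657) since 9657 mod 4 = 1, 76551 mod 4 = 3; sign now -1
(76551/9657) = (8952/9657)   [reduce mod 9657]
8952 = 2^3·1119; (2/9657) = +1 since 9657 mod 8 = 1, so (8952/9657) = (+1)^3·(1119/9657); sign now -1
reciprocity: (1119/9657) = +1·(9657/1119) since 1119 mod 4 = 3, 9657 mod 4 = 1; sign now -1
(9657/1119) = (705/1119)   [reduce mod 1119]
reciprocity: (705/1119) = +1·(1119/705) since 705 mod 4 = 1, 1119 mod 4 = 3; sign now -1
(1119/705) = (414/705)   [reduce mod 705]
414 = 2^1·207; (2/705) = +1 since 705 mod 8 = 1, so (414/705) = (+1)^1·(207/705); sign now -1
reciprocity: (207/705) = +1·(705/207) since 207 mod 4 = 3, 705 mod 4 = 1; sign now -1
(705/207) = (84/207)   [reduce mod 207]
84 = 2^2·21; (2/207) = +1 since 207 mod 8 = 7, so (84/207) = (+1)^2·(21/207); sign now -1
reciprocity: (21/207) = +1·(207/21) since 21 mod 4 = 1, 207 mod 4 = 3; sign now -1
(207/21) = (18/21)   [reduce mod 21]
18 = 2^1·9; (2/21) = -1 since 21 mod 8 = 5, so (18/21) = (-1)^1·(9/21); sign now +1
reciprocity: (9/21) = +1·(21/9) since 9 mod 4 = 1, 21 mod 4 = 1; sign now +1
(21/9) = (3/9)   [reduce mod 9]
reciprocity: (3/9) = +1·(9/3) since 3 mod 4 = 3, 9 mod 4 = 1; sign now +1
(9/3) = (0/3)   [reduce mod 3]
(0/3) = 0   [gcd(a, n) > 1]; final value = 0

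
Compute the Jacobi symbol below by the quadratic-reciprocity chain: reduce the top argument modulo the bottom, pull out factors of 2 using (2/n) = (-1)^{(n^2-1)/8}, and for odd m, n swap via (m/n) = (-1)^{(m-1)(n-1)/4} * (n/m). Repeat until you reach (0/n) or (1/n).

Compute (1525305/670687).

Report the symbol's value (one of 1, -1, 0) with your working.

1

(1525305/670687): 1525305 mod 670687 = 183931, so (1525305/670687) = (183931/670687)
flip (183931/670687) -> (670687/183931): both odd, 183931 mod 4 = 3, 670687 mod 4 = 3, so the flip contributes -1; sign now -1
(670687/183931): 670687 mod 183931 = 118894, so (670687/183931) = (118894/183931)
factor out 2^1: 118894 = 2^1·59447; with 183931 mod 8 = 3, (2/183931) = -1; sign now +1; continue with (59447/183931)
flip (59447/183931) -> (183931/59447): both odd, 59447 mod 4 = 3, 183931 mod 4 = 3, so the flip contributes -1; sign now -1
(183931/59447): 183931 mod 59447 = 5590, so (183931/59447) = (5590/59447)
factor out 2^1: 5590 = 2^1·2795; with 59447 mod 8 = 7, (2/59447) = +1; sign now -1; continue with (2795/59447)
flip (2795/59447) -> (59447/2795): both odd, 2795 mod 4 = 3, 59447 mod 4 = 3, so the flip contributes -1; sign now +1
(59447/2795): 59447 mod 2795 = 752, so (59447/2795) = (752/2795)
factor out 2^4: 752 = 2^4·47; with 2795 mod 8 = 3, (2/2795) = -1; sign now +1; continue with (47/2795)
flip (47/2795) -> (2795/47): both odd, 47 mod 4 = 3, 2795 mod 4 = 3, so the flip contributes -1; sign now -1
(2795/47): 2795 mod 47 = 22, so (2795/47) = (22/47)
factor out 2^1: 22 = 2^1·11; with 47 mod 8 = 7, (2/47) = +1; sign now -1; continue with (11/47)
flip (11/47) -> (47/11): both odd, 11 mod 4 = 3, 47 mod 4 = 3, so the flip contributes -1; sign now +1
(47/11): 47 mod 11 = 3, so (47/11) = (3/11)
flip (3/11) -> (11/3): both odd, 3 mod 4 = 3, 11 mod 4 = 3, so the flip contributes -1; sign now -1
(11/3): 11 mod 3 = 2, so (11/3) = (2/3)
factor out 2^1: 2 = 2^1·1; with 3 mod 8 = 3, (2/3) = -1; sign now +1; continue with (1/3)
reached (1/3) = 1, so the symbol is +1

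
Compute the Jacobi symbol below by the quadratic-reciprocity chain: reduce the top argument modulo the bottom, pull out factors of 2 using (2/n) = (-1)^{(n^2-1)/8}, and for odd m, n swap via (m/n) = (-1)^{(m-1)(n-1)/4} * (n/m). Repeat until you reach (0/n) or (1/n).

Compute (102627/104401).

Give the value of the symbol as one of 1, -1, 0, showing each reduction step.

-1

reciprocity: (102627/104401) = +1·(104401/102627) since 102627 mod 4 = 3, 104401 mod 4 = 1; sign now +1
(104401/102627) = (1774/102627)   [reduce mod 102627]
1774 = 2^1·887; (2/102627) = -1 since 102627 mod 8 = 3, so (1774/102627) = (-1)^1·(887/102627); sign now -1
reciprocity: (887/102627) = -1·(102627/887) since 887 mod 4 = 3, 102627 mod 4 = 3; sign now +1
(102627/887) = (622/887)   [reduce mod 887]
622 = 2^1·311; (2/887) = +1 since 887 mod 8 = 7, so (622/887) = (+1)^1·(311/887); sign now +1
reciprocity: (311/887) = -1·(887/311) since 311 mod 4 = 3, 887 mod 4 = 3; sign now -1
(887/311) = (265/311)   [reduce mod 311]
reciprocity: (265/311) = +1·(311/265) since 265 mod 4 = 1, 311 mod 4 = 3; sign now -1
(311/265) = (46/265)   [reduce mod 265]
46 = 2^1·23; (2/265) = +1 since 265 mod 8 = 1, so (46/265) = (+1)^1·(23/265); sign now -1
reciprocity: (23/265) = +1·(265/23) since 23 mod 4 = 3, 265 mod 4 = 1; sign now -1
(265/23) = (12/23)   [reduce mod 23]
12 = 2^2·3; (2/23) = +1 since 23 mod 8 = 7, so (12/23) = (+1)^2·(3/23); sign now -1
reciprocity: (3/23) = -1·(23/3) since 3 mod 4 = 3, 23 mod 4 = 3; sign now +1
(23/3) = (2/3)   [reduce mod 3]
2 = 2^1·1; (2/3) = -1 since 3 mod 8 = 3, so (2/3) = (-1)^1·(1/3); sign now -1
(1/3) = 1; final value = sign = -1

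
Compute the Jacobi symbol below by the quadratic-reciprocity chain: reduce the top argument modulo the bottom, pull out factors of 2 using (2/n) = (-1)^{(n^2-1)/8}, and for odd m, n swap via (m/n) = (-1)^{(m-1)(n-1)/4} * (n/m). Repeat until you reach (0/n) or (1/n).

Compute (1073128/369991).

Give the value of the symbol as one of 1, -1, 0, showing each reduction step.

1

(1073128/369991) = (333146/369991)   [reduce mod 369991]
333146 = 2^1·166573; (2/369991) = +1 since 369991 mod 8 = 7, so (333146/369991) = (+1)^1·(166573/369991); sign now +1
reciprocity: (166573/369991) = +1·(369991/166573) since 166573 mod 4 = 1, 369991 mod 4 = 3; sign now +1
(369991/166573) = (36845/166573)   [reduce mod 166573]
reciprocity: (36845/166573) = +1·(166573/36845) since 36845 mod 4 = 1, 166573 mod 4 = 1; sign now +1
(166573/36845) = (19193/36845)   [reduce mod 36845]
reciprocity: (19193/36845) = +1·(36845/19193) since 19193 mod 4 = 1, 36845 mod 4 = 1; sign now +1
(36845/19193) = (17652/19193)   [reduce mod 19193]
17652 = 2^2·4413; (2/19193) = +1 since 19193 mod 8 = 1, so (17652/19193) = (+1)^2·(4413/19193); sign now +1
reciprocity: (4413/19193) = +1·(19193/4413) since 4413 mod 4 = 1, 19193 mod 4 = 1; sign now +1
(19193/4413) = (1541/4413)   [reduce mod 4413]
reciprocity: (1541/4413) = +1·(4413/1541) since 1541 mod 4 = 1, 4413 mod 4 = 1; sign now +1
(4413/1541) = (1331/1541)   [reduce mod 1541]
reciprocity: (1331/1541) = +1·(1541/1331) since 1331 mod 4 = 3, 1541 mod 4 = 1; sign now +1
(1541/1331) = (210/1331)   [reduce mod 1331]
210 = 2^1·105; (2/1331) = -1 since 1331 mod 8 = 3, so (210/1331) = (-1)^1·(105/1331); sign now -1
reciprocity: (105/1331) = +1·(1331/105) since 105 mod 4 = 1, 1331 mod 4 = 3; sign now -1
(1331/105) = (71/105)   [reduce mod 105]
reciprocity: (71/105) = +1·(105/71) since 71 mod 4 = 3, 105 mod 4 = 1; sign now -1
(105/71) = (34/71)   [reduce mod 71]
34 = 2^1·17; (2/71) = +1 since 71 mod 8 = 7, so (34/71) = (+1)^1·(17/71); sign now -1
reciprocity: (17/71) = +1·(71/17) since 17 mod 4 = 1, 71 mod 4 = 3; sign now -1
(71/17) = (3/17)   [reduce mod 17]
reciprocity: (3/17) = +1·(17/3) since 3 mod 4 = 3, 17 mod 4 = 1; sign now -1
(17/3) = (2/3)   [reduce mod 3]
2 = 2^1·1; (2/3) = -1 since 3 mod 8 = 3, so (2/3) = (-1)^1·(1/3); sign now +1
(1/3) = 1; final value = sign = +1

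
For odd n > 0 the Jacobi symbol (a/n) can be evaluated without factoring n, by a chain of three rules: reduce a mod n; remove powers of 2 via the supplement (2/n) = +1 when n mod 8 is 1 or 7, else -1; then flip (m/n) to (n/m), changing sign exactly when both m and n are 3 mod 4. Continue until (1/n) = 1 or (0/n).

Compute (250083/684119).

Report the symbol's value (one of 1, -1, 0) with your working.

flip (250083/684119) -> (684119/250083): both odd, 250083 mod 4 = 3, 684119 mod 4 = 3, so the flip contributes -1; sign now -1
(684119/250083): 684119 mod 250083 = 183953, so (684119/250083) = (183953/250083)
flip (183953/250083) -> (250083/183953): both odd, 183953 mod 4 = 1, 250083 mod 4 = 3, so the flip contributes +1; sign now -1
(250083/183953): 250083 mod 183953 = 66130, so (250083/183953) = (66130/183953)
factor out 2^1: 66130 = 2^1·33065; with 183953 mod 8 = 1, (2/183953) = +1; sign now -1; continue with (33065/183953)
flip (33065/183953) -> (183953/33065): both odd, 33065 mod 4 = 1, 183953 mod 4 = 1, so the flip contributes +1; sign now -1
(183953/33065): 183953 mod 33065 = 18628, so (183953/33065) = (18628/33065)
factor out 2^2: 18628 = 2^2·4657; with 33065 mod 8 = 1, (2/33065) = +1; sign now -1; continue with (4657/33065)
flip (4657/33065) -> (33065/4657): both odd, 4657 mod 4 = 1, 33065 mod 4 = 1, so the flip contributes +1; sign now -1
(33065/4657): 33065 mod 4657 = 466, so (33065/4657) = (466/4657)
factor out 2^1: 466 = 2^1·233; with 4657 mod 8 = 1, (2/4657) = +1; sign now -1; continue with (233/4657)
flip (233/4657) -> (4657/233): both odd, 233 mod 4 = 1, 4657 mod 4 = 1, so the flip contributes +1; sign now -1
(4657/233): 4657 mod 233 = 230, so (4657/233) = (230/233)
factor out 2^1: 230 = 2^1·115; with 233 mod 8 = 1, (2/233) = +1; sign now -1; continue with (115/233)
flip (115/233) -> (233/115): both odd, 115 mod 4 = 3, 233 mod 4 = 1, so the flip contributes +1; sign now -1
(233/115): 233 mod 115 = 3, so (233/115) = (3/115)
flip (3/115) -> (115/3): both odd, 3 mod 4 = 3, 115 mod 4 = 3, so the flip contributes -1; sign now +1
(115/3): 115 mod 3 = 1, so (115/3) = (1/3)
reached (1/3) = 1, so the symbol is +1

1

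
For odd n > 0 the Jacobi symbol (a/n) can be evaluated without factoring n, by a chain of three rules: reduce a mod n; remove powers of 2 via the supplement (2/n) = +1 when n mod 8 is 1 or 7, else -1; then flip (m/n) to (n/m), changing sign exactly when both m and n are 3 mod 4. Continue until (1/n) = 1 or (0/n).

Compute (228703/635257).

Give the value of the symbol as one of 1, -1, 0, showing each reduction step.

1

flip (228703/635257) -> (635257/228703): both odd, 228703 mod 4 = 3, 635257 mod 4 = 1, so the flip contributes +1; sign now +1
(635257/228703): 635257 mod 228703 = 177851, so (635257/228703) = (177851/228703)
flip (177851/228703) -> (228703/177851): both odd, 177851 mod 4 = 3, 228703 mod 4 = 3, so the flip contributes -1; sign now -1
(228703/177851): 228703 mod 177851 = 50852, so (228703/177851) = (50852/177851)
factor out 2^2: 50852 = 2^2·12713; with 177851 mod 8 = 3, (2/177851) = -1; sign now -1; continue with (12713/177851)
flip (12713/177851) -> (177851/12713): both odd, 12713 mod 4 = 1, 177851 mod 4 = 3, so the flip contributes +1; sign now -1
(177851/12713): 177851 mod 12713 = 12582, so (177851/12713) = (12582/12713)
factor out 2^1: 12582 = 2^1·6291; with 12713 mod 8 = 1, (2/12713) = +1; sign now -1; continue with (6291/12713)
flip (6291/12713) -> (12713/6291): both odd, 6291 mod 4 = 3, 12713 mod 4 = 1, so the flip contributes +1; sign now -1
(12713/6291): 12713 mod 6291 = 131, so (12713/6291) = (131/6291)
flip (131/6291) -> (6291/131): both odd, 131 mod 4 = 3, 6291 mod 4 = 3, so the flip contributes -1; sign now +1
(6291/131): 6291 mod 131 = 3, so (6291/131) = (3/131)
flip (3/131) -> (131/3): both odd, 3 mod 4 = 3, 131 mod 4 = 3, so the flip contributes -1; sign now -1
(131/3): 131 mod 3 = 2, so (131/3) = (2/3)
factor out 2^1: 2 = 2^1·1; with 3 mod 8 = 3, (2/3) = -1; sign now +1; continue with (1/3)
reached (1/3) = 1, so the symbol is +1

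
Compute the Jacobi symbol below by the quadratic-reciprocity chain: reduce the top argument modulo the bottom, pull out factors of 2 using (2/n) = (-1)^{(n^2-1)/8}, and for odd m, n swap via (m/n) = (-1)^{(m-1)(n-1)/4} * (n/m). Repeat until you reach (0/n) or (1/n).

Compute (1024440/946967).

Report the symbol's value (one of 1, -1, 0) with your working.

1

(1024440/946967) = (77473/946967)   [reduce mod 946967]
reciprocity: (77473/946967) = +1·(946967/77473) since 77473 mod 4 = 1, 946967 mod 4 = 3; sign now +1
(946967/77473) = (17291/77473)   [reduce mod 77473]
reciprocity: (17291/77473) = +1·(77473/17291) since 17291 mod 4 = 3, 77473 mod 4 = 1; sign now +1
(77473/17291) = (8309/17291)   [reduce mod 17291]
reciprocity: (8309/17291) = +1·(17291/8309) since 8309 mod 4 = 1, 17291 mod 4 = 3; sign now +1
(17291/8309) = (673/8309)   [reduce mod 8309]
reciprocity: (673/8309) = +1·(8309/673) since 673 mod 4 = 1, 8309 mod 4 = 1; sign now +1
(8309/673) = (233/673)   [reduce mod 673]
reciprocity: (233/673) = +1·(673/233) since 233 mod 4 = 1, 673 mod 4 = 1; sign now +1
(673/233) = (207/233)   [reduce mod 233]
reciprocity: (207/233) = +1·(233/207) since 207 mod 4 = 3, 233 mod 4 = 1; sign now +1
(233/207) = (26/207)   [reduce mod 207]
26 = 2^1·13; (2/207) = +1 since 207 mod 8 = 7, so (26/207) = (+1)^1·(13/207); sign now +1
reciprocity: (13/207) = +1·(207/13) since 13 mod 4 = 1, 207 mod 4 = 3; sign now +1
(207/13) = (12/13)   [reduce mod 13]
12 = 2^2·3; (2/13) = -1 since 13 mod 8 = 5, so (12/13) = (-1)^2·(3/13); sign now +1
reciprocity: (3/13) = +1·(13/3) since 3 mod 4 = 3, 13 mod 4 = 1; sign now +1
(13/3) = (1/3)   [reduce mod 3]
(1/3) = 1; final value = sign = +1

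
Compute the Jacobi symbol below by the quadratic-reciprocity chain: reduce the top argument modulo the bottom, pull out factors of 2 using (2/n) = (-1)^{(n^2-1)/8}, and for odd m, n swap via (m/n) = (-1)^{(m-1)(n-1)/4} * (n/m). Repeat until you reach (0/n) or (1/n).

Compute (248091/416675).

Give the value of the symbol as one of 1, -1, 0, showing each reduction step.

-1

flip (248091/416675) -> (416675/248091): both odd, 248091 mod 4 = 3, 416675 mod 4 = 3, so the flip contributes -1; sign now -1
(416675/248091): 416675 mod 248091 = 168584, so (416675/248091) = (168584/248091)
factor out 2^3: 168584 = 2^3·21073; with 248091 mod 8 = 3, (2/248091) = -1; sign now +1; continue with (21073/248091)
flip (21073/248091) -> (248091/21073): both odd, 21073 mod 4 = 1, 248091 mod 4 = 3, so the flip contributes +1; sign now +1
(248091/21073): 248091 mod 21073 = 16288, so (248091/21073) = (16288/21073)
factor out 2^5: 16288 = 2^5·509; with 21073 mod 8 = 1, (2/21073) = +1; sign now +1; continue with (509/21073)
flip (509/21073) -> (21073/509): both odd, 509 mod 4 = 1, 21073 mod 4 = 1, so the flip contributes +1; sign now +1
(21073/509): 21073 mod 509 = 204, so (21073/509) = (204/509)
factor out 2^2: 204 = 2^2·51; with 509 mod 8 = 5, (2/509) = -1; sign now +1; continue with (51/509)
flip (51/509) -> (509/51): both odd, 51 mod 4 = 3, 509 mod 4 = 1, so the flip contributes +1; sign now +1
(509/51): 509 mod 51 = 50, so (509/51) = (50/51)
factor out 2^1: 50 = 2^1·25; with 51 mod 8 = 3, (2/51) = -1; sign now -1; continue with (25/51)
flip (25/51) -> (51/25): both odd, 25 mod 4 = 1, 51 mod 4 = 3, so the flip contributes +1; sign now -1
(51/25): 51 mod 25 = 1, so (51/25) = (1/25)
reached (1/25) = 1, so the symbol is -1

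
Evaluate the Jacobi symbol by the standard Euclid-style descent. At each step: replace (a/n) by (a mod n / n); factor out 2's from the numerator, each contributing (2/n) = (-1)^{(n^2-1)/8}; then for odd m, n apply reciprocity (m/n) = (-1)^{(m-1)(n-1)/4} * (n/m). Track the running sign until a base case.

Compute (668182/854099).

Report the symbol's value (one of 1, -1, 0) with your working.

668182 = 2^1·334091; (2/854099) = -1 since 854099 mod 8 = 3, so (668182/854099) = (-1)^1·(334091/854099); sign now -1
reciprocity: (334091/854099) = -1·(854099/334091) since 334091 mod 4 = 3, 854099 mod 4 = 3; sign now +1
(854099/334091) = (185917/334091)   [reduce mod 334091]
reciprocity: (185917/334091) = +1·(334091/185917) since 185917 mod 4 = 1, 334091 mod 4 = 3; sign now +1
(334091/185917) = (148174/185917)   [reduce mod 185917]
148174 = 2^1·74087; (2/185917) = -1 since 185917 mod 8 = 5, so (148174/185917) = (-1)^1·(74087/185917); sign now -1
reciprocity: (74087/185917) = +1·(185917/74087) since 74087 mod 4 = 3, 185917 mod 4 = 1; sign now -1
(185917/74087) = (37743/74087)   [reduce mod 74087]
reciprocity: (37743/74087) = -1·(74087/37743) since 37743 mod 4 = 3, 74087 mod 4 = 3; sign now +1
(74087/37743) = (36344/37743)   [reduce mod 37743]
36344 = 2^3·4543; (2/37743) = +1 since 37743 mod 8 = 7, so (36344/37743) = (+1)^3·(4543/37743); sign now +1
reciprocity: (4543/37743) = -1·(37743/4543) since 4543 mod 4 = 3, 37743 mod 4 = 3; sign now -1
(37743/4543) = (1399/4543)   [reduce mod 4543]
reciprocity: (1399/4543) = -1·(4543/1399) since 1399 mod 4 = 3, 4543 mod 4 = 3; sign now +1
(4543/1399) = (346/1399)   [reduce mod 1399]
346 = 2^1·173; (2/1399) = +1 since 1399 mod 8 = 7, so (346/1399) = (+1)^1·(173/1399); sign now +1
reciprocity: (173/1399) = +1·(1399/173) since 173 mod 4 = 1, 1399 mod 4 = 3; sign now +1
(1399/173) = (15/173)   [reduce mod 173]
reciprocity: (15/173) = +1·(173/15) since 15 mod 4 = 3, 173 mod 4 = 1; sign now +1
(173/15) = (8/15)   [reduce mod 15]
8 = 2^3·1; (2/15) = +1 since 15 mod 8 = 7, so (8/15) = (+1)^3·(1/15); sign now +1
(1/15) = 1; final value = sign = +1

1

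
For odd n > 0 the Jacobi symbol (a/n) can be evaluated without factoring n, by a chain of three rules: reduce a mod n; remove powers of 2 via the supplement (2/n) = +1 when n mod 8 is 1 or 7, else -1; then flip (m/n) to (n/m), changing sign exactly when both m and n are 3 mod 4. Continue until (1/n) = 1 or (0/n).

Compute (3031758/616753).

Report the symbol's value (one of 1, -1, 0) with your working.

-1

(3031758/616753): 3031758 mod 616753 = 564746, so (3031758/616753) = (564746/616753)
factor out 2^1: 564746 = 2^1·282373; with 616753 mod 8 = 1, (2/616753) = +1; sign now +1; continue with (282373/616753)
flip (282373/616753) -> (616753/282373): both odd, 282373 mod 4 = 1, 616753 mod 4 = 1, so the flip contributes +1; sign now +1
(616753/282373): 616753 mod 282373 = 52007, so (616753/282373) = (52007/282373)
flip (52007/282373) -> (282373/52007): both odd, 52007 mod 4 = 3, 282373 mod 4 = 1, so the flip contributes +1; sign now +1
(282373/52007): 282373 mod 52007 = 22338, so (282373/52007) = (22338/52007)
factor out 2^1: 22338 = 2^1·11169; with 52007 mod 8 = 7, (2/52007) = +1; sign now +1; continue with (11169/52007)
flip (11169/52007) -> (52007/11169): both odd, 11169 mod 4 = 1, 52007 mod 4 = 3, so the flip contributes +1; sign now +1
(52007/11169): 52007 mod 11169 = 7331, so (52007/11169) = (7331/11169)
flip (7331/11169) -> (11169/7331): both odd, 7331 mod 4 = 3, 11169 mod 4 = 1, so the flip contributes +1; sign now +1
(11169/7331): 11169 mod 7331 = 3838, so (11169/7331) = (3838/7331)
factor out 2^1: 3838 = 2^1·1919; with 7331 mod 8 = 3, (2/7331) = -1; sign now -1; continue with (1919/7331)
flip (1919/7331) -> (7331/1919): both odd, 1919 mod 4 = 3, 7331 mod 4 = 3, so the flip contributes -1; sign now +1
(7331/1919): 7331 mod 1919 = 1574, so (7331/1919) = (1574/1919)
factor out 2^1: 1574 = 2^1·787; with 1919 mod 8 = 7, (2/1919) = +1; sign now +1; continue with (787/1919)
flip (787/1919) -> (1919/787): both odd, 787 mod 4 = 3, 1919 mod 4 = 3, so the flip contributes -1; sign now -1
(1919/787): 1919 mod 787 = 345, so (1919/787) = (345/787)
flip (345/787) -> (787/345): both odd, 345 mod 4 = 1, 787 mod 4 = 3, so the flip contributes +1; sign now -1
(787/345): 787 mod 345 = 97, so (787/345) = (97/345)
flip (97/345) -> (345/97): both odd, 97 mod 4 = 1, 345 mod 4 = 1, so the flip contributes +1; sign now -1
(345/97): 345 mod 97 = 54, so (345/97) = (54/97)
factor out 2^1: 54 = 2^1·27; with 97 mod 8 = 1, (2/97) = +1; sign now -1; continue with (27/97)
flip (27/97) -> (97/27): both odd, 27 mod 4 = 3, 97 mod 4 = 1, so the flip contributes +1; sign now -1
(97/27): 97 mod 27 = 16, so (97/27) = (16/27)
factor out 2^4: 16 = 2^4·1; with 27 mod 8 = 3, (2/27) = -1; sign now -1; continue with (1/27)
reached (1/27) = 1, so the symbol is -1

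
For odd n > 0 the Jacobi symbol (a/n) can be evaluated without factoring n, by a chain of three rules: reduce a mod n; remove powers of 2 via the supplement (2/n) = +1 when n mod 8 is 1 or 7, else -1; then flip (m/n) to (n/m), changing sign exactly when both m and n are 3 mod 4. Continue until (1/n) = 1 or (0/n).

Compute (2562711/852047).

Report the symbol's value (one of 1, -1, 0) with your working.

(2562711/852047): 2562711 mod 852047 = 6570, so (2562711/852047) = (6570/852047)
factor out 2^1: 6570 = 2^1·3285; with 852047 mod 8 = 7, (2/852047) = +1; sign now +1; continue with (3285/852047)
flip (3285/852047) -> (852047/3285): both odd, 3285 mod 4 = 1, 852047 mod 4 = 3, so the flip contributes +1; sign now +1
(852047/3285): 852047 mod 3285 = 1232, so (852047/3285) = (1232/3285)
factor out 2^4: 1232 = 2^4·77; with 3285 mod 8 = 5, (2/3285) = -1; sign now +1; continue with (77/3285)
flip (77/3285) -> (3285/77): both odd, 77 mod 4 = 1, 3285 mod 4 = 1, so the flip contributes +1; sign now +1
(3285/77): 3285 mod 77 = 51, so (3285/77) = (51/77)
flip (51/77) -> (77/51): both odd, 51 mod 4 = 3, 77 mod 4 = 1, so the flip contributes +1; sign now +1
(77/51): 77 mod 51 = 26, so (77/51) = (26/51)
factor out 2^1: 26 = 2^1·13; with 51 mod 8 = 3, (2/51) = -1; sign now -1; continue with (13/51)
flip (13/51) -> (51/13): both odd, 13 mod 4 = 1, 51 mod 4 = 3, so the flip contributes +1; sign now -1
(51/13): 51 mod 13 = 12, so (51/13) = (12/13)
factor out 2^2: 12 = 2^2·3; with 13 mod 8 = 5, (2/13) = -1; sign now -1; continue with (3/13)
flip (3/13) -> (13/3): both odd, 3 mod 4 = 3, 13 mod 4 = 1, so the flip contributes +1; sign now -1
(13/3): 13 mod 3 = 1, so (13/3) = (1/3)
reached (1/3) = 1, so the symbol is -1

-1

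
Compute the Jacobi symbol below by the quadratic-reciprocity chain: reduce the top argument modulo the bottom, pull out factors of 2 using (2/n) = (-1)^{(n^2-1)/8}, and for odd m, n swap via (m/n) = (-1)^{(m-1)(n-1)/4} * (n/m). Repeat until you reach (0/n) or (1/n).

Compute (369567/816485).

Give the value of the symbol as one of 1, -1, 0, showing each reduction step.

-1

reciprocity: (369567/816485) = +1·(816485/369567) since 369567 mod 4 = 3, 816485 mod 4 = 1; sign now +1
(816485/369567) = (77351/369567)   [reduce mod 369567]
reciprocity: (77351/369567) = -1·(369567/77351) since 77351 mod 4 = 3, 369567 mod 4 = 3; sign now -1
(369567/77351) = (60163/77351)   [reduce mod 77351]
reciprocity: (60163/77351) = -1·(77351/60163) since 60163 mod 4 = 3, 77351 mod 4 = 3; sign now +1
(77351/60163) = (17188/60163)   [reduce mod 60163]
17188 = 2^2·4297; (2/60163) = -1 since 60163 mod 8 = 3, so (17188/60163) = (-1)^2·(4297/60163); sign now +1
reciprocity: (4297/60163) = +1·(60163/4297) since 4297 mod 4 = 1, 60163 mod 4 = 3; sign now +1
(60163/4297) = (5/4297)   [reduce mod 4297]
reciprocity: (5/4297) = +1·(4297/5) since 5 mod 4 = 1, 4297 mod 4 = 1; sign now +1
(4297/5) = (2/5)   [reduce mod 5]
2 = 2^1·1; (2/5) = -1 since 5 mod 8 = 5, so (2/5) = (-1)^1·(1/5); sign now -1
(1/5) = 1; final value = sign = -1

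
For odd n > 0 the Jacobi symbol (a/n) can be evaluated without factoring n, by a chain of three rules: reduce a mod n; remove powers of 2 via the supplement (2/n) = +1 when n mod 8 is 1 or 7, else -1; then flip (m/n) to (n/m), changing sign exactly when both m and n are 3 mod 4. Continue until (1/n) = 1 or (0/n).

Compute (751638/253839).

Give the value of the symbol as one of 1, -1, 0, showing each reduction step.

0

(751638/253839) = (243960/253839)   [reduce mod 253839]
243960 = 2^3·30495; (2/253839) = +1 since 253839 mod 8 = 7, so (243960/253839) = (+1)^3·(30495/253839); sign now +1
reciprocity: (30495/253839) = -1·(253839/30495) since 30495 mod 4 = 3, 253839 mod 4 = 3; sign now -1
(253839/30495) = (9879/30495)   [reduce mod 30495]
reciprocity: (9879/30495) = -1·(30495/9879) since 9879 mod 4 = 3, 30495 mod 4 = 3; sign now +1
(30495/9879) = (858/9879)   [reduce mod 9879]
858 = 2^1·429; (2/9879) = +1 since 9879 mod 8 = 7, so (858/9879) = (+1)^1·(429/9879); sign now +1
reciprocity: (429/9879) = +1·(9879/429) since 429 mod 4 = 1, 9879 mod 4 = 3; sign now +1
(9879/429) = (12/429)   [reduce mod 429]
12 = 2^2·3; (2/429) = -1 since 429 mod 8 = 5, so (12/429) = (-1)^2·(3/429); sign now +1
reciprocity: (3/429) = +1·(429/3) since 3 mod 4 = 3, 429 mod 4 = 1; sign now +1
(429/3) = (0/3)   [reduce mod 3]
(0/3) = 0   [gcd(a, n) > 1]; final value = 0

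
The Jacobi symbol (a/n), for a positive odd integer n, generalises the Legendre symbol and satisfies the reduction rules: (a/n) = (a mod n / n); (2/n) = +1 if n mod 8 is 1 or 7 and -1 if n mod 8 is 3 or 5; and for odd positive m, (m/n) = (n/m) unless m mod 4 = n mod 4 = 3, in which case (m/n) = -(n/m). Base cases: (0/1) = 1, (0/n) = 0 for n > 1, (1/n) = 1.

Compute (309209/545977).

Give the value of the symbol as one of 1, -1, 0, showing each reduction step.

flip (309209/545977) -> (545977/309209): both odd, 309209 mod 4 = 1, 545977 mod 4 = 1, so the flip contributes +1; sign now +1
(545977/309209): 545977 mod 309209 = 236768, so (545977/309209) = (236768/309209)
factor out 2^5: 236768 = 2^5·7399; with 309209 mod 8 = 1, (2/309209) = +1; sign now +1; continue with (7399/309209)
flip (7399/309209) -> (309209/7399): both odd, 7399 mod 4 = 3, 309209 mod 4 = 1, so the flip contributes +1; sign now +1
(309209/7399): 309209 mod 7399 = 5850, so (309209/7399) = (5850/7399)
factor out 2^1: 5850 = 2^1·2925; with 7399 mod 8 = 7, (2/7399) = +1; sign now +1; continue with (2925/7399)
flip (2925/7399) -> (7399/2925): both odd, 2925 mod 4 = 1, 7399 mod 4 = 3, so the flip contributes +1; sign now +1
(7399/2925): 7399 mod 2925 = 1549, so (7399/2925) = (1549/2925)
flip (1549/2925) -> (2925/1549): both odd, 1549 mod 4 = 1, 2925 mod 4 = 1, so the flip contributes +1; sign now +1
(2925/1549): 2925 mod 1549 = 1376, so (2925/1549) = (1376/1549)
factor out 2^5: 1376 = 2^5·43; with 1549 mod 8 = 5, (2/1549) = -1; sign now -1; continue with (43/1549)
flip (43/1549) -> (1549/43): both odd, 43 mod 4 = 3, 1549 mod 4 = 1, so the flip contributes +1; sign now -1
(1549/43): 1549 mod 43 = 1, so (1549/43) = (1/43)
reached (1/43) = 1, so the symbol is -1

-1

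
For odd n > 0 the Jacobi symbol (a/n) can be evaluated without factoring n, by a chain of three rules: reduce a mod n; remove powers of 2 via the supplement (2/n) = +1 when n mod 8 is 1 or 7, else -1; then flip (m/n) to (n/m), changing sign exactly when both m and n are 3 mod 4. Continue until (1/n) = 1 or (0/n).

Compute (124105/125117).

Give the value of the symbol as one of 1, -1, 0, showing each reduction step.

reciprocity: (124105/125117) = +1·(125117/124105) since 124105 mod 4 = 1, 125117 mod 4 = 1; sign now +1
(125117/124105) = (1012/124105)   [reduce mod 124105]
1012 = 2^2·253; (2/124105) = +1 since 124105 mod 8 = 1, so (1012/124105) = (+1)^2·(253/124105); sign now +1
reciprocity: (253/124105) = +1·(124105/253) since 253 mod 4 = 1, 124105 mod 4 = 1; sign now +1
(124105/253) = (135/253)   [reduce mod 253]
reciprocity: (135/253) = +1·(253/135) since 135 mod 4 = 3, 253 mod 4 = 1; sign now +1
(253/135) = (118/135)   [reduce mod 135]
118 = 2^1·59; (2/135) = +1 since 135 mod 8 = 7, so (118/135) = (+1)^1·(59/135); sign now +1
reciprocity: (59/135) = -1·(135/59) since 59 mod 4 = 3, 135 mod 4 = 3; sign now -1
(135/59) = (17/59)   [reduce mod 59]
reciprocity: (17/59) = +1·(59/17) since 17 mod 4 = 1, 59 mod 4 = 3; sign now -1
(59/17) = (8/17)   [reduce mod 17]
8 = 2^3·1; (2/17) = +1 since 17 mod 8 = 1, so (8/17) = (+1)^3·(1/17); sign now -1
(1/17) = 1; final value = sign = -1

-1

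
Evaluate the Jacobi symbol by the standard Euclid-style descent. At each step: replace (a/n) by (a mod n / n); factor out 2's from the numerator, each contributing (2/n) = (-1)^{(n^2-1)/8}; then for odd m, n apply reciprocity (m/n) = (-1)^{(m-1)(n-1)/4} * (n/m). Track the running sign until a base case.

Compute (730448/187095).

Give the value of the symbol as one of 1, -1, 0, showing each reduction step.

(730448/187095) = (169163/187095)   [reduce mod 187095]
reciprocity: (169163/187095) = -1·(187095/169163) since 169163 mod 4 = 3, 187095 mod 4 = 3; sign now -1
(187095/169163) = (17932/169163)   [reduce mod 169163]
17932 = 2^2·4483; (2/169163) = -1 since 169163 mod 8 = 3, so (17932/169163) = (-1)^2·(4483/169163); sign now -1
reciprocity: (4483/169163) = -1·(169163/4483) since 4483 mod 4 = 3, 169163 mod 4 = 3; sign now +1
(169163/4483) = (3292/4483)   [reduce mod 4483]
3292 = 2^2·823; (2/4483) = -1 since 4483 mod 8 = 3, so (3292/4483) = (-1)^2·(823/4483); sign now +1
reciprocity: (823/4483) = -1·(4483/823) since 823 mod 4 = 3, 4483 mod 4 = 3; sign now -1
(4483/823) = (368/823)   [reduce mod 823]
368 = 2^4·23; (2/823) = +1 since 823 mod 8 = 7, so (368/823) = (+1)^4·(23/823); sign now -1
reciprocity: (23/823) = -1·(823/23) since 23 mod 4 = 3, 823 mod 4 = 3; sign now +1
(823/23) = (18/23)   [reduce mod 23]
18 = 2^1·9; (2/23) = +1 since 23 mod 8 = 7, so (18/23) = (+1)^1·(9/23); sign now +1
reciprocity: (9/23) = +1·(23/9) since 9 mod 4 = 1, 23 mod 4 = 3; sign now +1
(23/9) = (5/9)   [reduce mod 9]
reciprocity: (5/9) = +1·(9/5) since 5 mod 4 = 1, 9 mod 4 = 1; sign now +1
(9/5) = (4/5)   [reduce mod 5]
4 = 2^2·1; (2/5) = -1 since 5 mod 8 = 5, so (4/5) = (-1)^2·(1/5); sign now +1
(1/5) = 1; final value = sign = +1

1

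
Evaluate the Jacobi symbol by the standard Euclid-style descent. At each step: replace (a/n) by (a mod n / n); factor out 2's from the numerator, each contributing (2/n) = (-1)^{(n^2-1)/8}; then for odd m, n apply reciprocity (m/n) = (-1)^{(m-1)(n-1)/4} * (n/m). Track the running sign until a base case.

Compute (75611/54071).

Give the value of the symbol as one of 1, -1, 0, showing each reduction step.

(75611/54071) = (21540/54071)   [reduce mod 54071]
21540 = 2^2·5385; (2/54071) = +1 since 54071 mod 8 = 7, so (21540/54071) = (+1)^2·(5385/54071); sign now +1
reciprocity: (5385/54071) = +1·(54071/5385) since 5385 mod 4 = 1, 54071 mod 4 = 3; sign now +1
(54071/5385) = (221/5385)   [reduce mod 5385]
reciprocity: (221/5385) = +1·(5385/221) since 221 mod 4 = 1, 5385 mod 4 = 1; sign now +1
(5385/221) = (81/221)   [reduce mod 221]
reciprocity: (81/221) = +1·(221/81) since 81 mod 4 = 1, 221 mod 4 = 1; sign now +1
(221/81) = (59/81)   [reduce mod 81]
reciprocity: (59/81) = +1·(81/59) since 59 mod 4 = 3, 81 mod 4 = 1; sign now +1
(81/59) = (22/59)   [reduce mod 59]
22 = 2^1·11; (2/59) = -1 since 59 mod 8 = 3, so (22/59) = (-1)^1·(11/59); sign now -1
reciprocity: (11/59) = -1·(59/11) since 11 mod 4 = 3, 59 mod 4 = 3; sign now +1
(59/11) = (4/11)   [reduce mod 11]
4 = 2^2·1; (2/11) = -1 since 11 mod 8 = 3, so (4/11) = (-1)^2·(1/11); sign now +1
(1/11) = 1; final value = sign = +1

1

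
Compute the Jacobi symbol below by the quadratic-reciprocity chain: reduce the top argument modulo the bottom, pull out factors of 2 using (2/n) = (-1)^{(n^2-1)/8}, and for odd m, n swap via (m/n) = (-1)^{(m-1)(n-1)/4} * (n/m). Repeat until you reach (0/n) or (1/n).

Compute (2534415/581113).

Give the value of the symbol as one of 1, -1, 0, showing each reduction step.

(2534415/581113) = (209963/581113)   [reduce mod 581113]
reciprocity: (209963/581113) = +1·(581113/209963) since 209963 mod 4 = 3, 581113 mod 4 = 1; sign now +1
(581113/209963) = (161187/209963)   [reduce mod 209963]
reciprocity: (161187/209963) = -1·(209963/161187) since 161187 mod 4 = 3, 209963 mod 4 = 3; sign now -1
(209963/161187) = (48776/161187)   [reduce mod 161187]
48776 = 2^3·6097; (2/161187) = -1 since 161187 mod 8 = 3, so (48776/161187) = (-1)^3·(6097/161187); sign now +1
reciprocity: (6097/161187) = +1·(161187/6097) since 6097 mod 4 = 1, 161187 mod 4 = 3; sign now +1
(161187/6097) = (2665/6097)   [reduce mod 6097]
reciprocity: (2665/6097) = +1·(6097/2665) since 2665 mod 4 = 1, 6097 mod 4 = 1; sign now +1
(6097/2665) = (767/2665)   [reduce mod 2665]
reciprocity: (767/2665) = +1·(2665/767) since 767 mod 4 = 3, 2665 mod 4 = 1; sign now +1
(2665/767) = (364/767)   [reduce mod 767]
364 = 2^2·91; (2/767) = +1 since 767 mod 8 = 7, so (364/767) = (+1)^2·(91/767); sign now +1
reciprocity: (91/767) = -1·(767/91) since 91 mod 4 = 3, 767 mod 4 = 3; sign now -1
(767/91) = (39/91)   [reduce mod 91]
reciprocity: (39/91) = -1·(91/39) since 39 mod 4 = 3, 91 mod 4 = 3; sign now +1
(91/39) = (13/39)   [reduce mod 39]
reciprocity: (13/39) = +1·(39/13) since 13 mod 4 = 1, 39 mod 4 = 3; sign now +1
(39/13) = (0/13)   [reduce mod 13]
(0/13) = 0   [gcd(a, n) > 1]; final value = 0

0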